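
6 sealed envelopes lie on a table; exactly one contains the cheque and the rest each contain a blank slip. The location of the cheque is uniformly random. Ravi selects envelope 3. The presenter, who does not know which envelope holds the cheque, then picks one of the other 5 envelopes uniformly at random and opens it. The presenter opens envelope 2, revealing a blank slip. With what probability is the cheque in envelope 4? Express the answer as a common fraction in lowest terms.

1/5

Because the presenter chose which envelope to open without knowing where the cheque is, the choice is independent of the prize location. Learning that envelope 2 does not hold the cheque simply rules out that one location and leaves the remaining 5 envelopes still equally likely by symmetry.
So P(the cheque in envelope 4) = 1/5.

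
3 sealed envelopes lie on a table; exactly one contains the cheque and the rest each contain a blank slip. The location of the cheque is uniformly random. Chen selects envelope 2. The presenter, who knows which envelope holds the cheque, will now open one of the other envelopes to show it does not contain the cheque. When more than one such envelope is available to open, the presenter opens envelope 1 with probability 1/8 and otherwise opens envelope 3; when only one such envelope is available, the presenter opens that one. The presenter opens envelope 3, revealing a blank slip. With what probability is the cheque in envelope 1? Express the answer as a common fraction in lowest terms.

Apply Bayes' rule, conditioning on where the cheque actually is.
If it is in envelope 1 (prior 1/3): only envelope 3 is available, probability 1; weight (1/3)·1 = 1/3.
If it is in envelope 2 (prior 1/3): envelope 1 is available but not opened, probability 7/8; weight (1/3)·(7/8) = 7/24.
If it is in envelope 3 (prior 1/3): the presenter opened envelope 3, so this case is ruled out; weight (1/3)·0 = 0.
The weights sum to 5/8.
So P(the cheque in envelope 1 | the presenter opened envelope 3) = (1/3) / (5/8) = 8/15.

8/15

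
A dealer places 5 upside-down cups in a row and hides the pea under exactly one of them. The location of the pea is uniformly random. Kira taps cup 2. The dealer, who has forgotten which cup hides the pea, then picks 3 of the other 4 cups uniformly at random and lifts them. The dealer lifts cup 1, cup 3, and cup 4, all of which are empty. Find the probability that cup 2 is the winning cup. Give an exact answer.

Apply Bayes' rule, conditioning on where the pea actually is.
If it is under any of cups 1, 3, and 4 (prior 1/5 each): that cup was opened and seen not to hold the prize — ruled out; weight (1/5)·0 = 0 each.
If it is under either of cups 2 and 5 (prior 1/5 each): the dealer picks exactly this set with probability 1/4 regardless, and none is the prize; weight (1/5)·(1/4) = 1/20 each.
The weights sum to 1/10.
So P(the pea under cup 2 | the dealer opened cup 1, cup 3, and cup 4) = (1/20) / (1/10) = 1/2.

1/2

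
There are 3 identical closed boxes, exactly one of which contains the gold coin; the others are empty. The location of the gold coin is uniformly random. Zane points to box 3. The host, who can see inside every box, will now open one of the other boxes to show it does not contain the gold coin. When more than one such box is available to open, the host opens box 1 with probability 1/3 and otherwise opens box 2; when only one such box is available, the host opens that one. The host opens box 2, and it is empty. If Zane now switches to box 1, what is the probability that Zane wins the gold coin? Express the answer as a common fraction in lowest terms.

Condition on the true location of the gold coin.
If it is in box 1 (prior 1/3): only box 2 is available, probability 1; weight (1/3)·1 = 1/3.
If it is in box 2 (prior 1/3): the host opened box 2, so this case is ruled out; weight (1/3)·0 = 0.
If it is in box 3 (prior 1/3): box 1 is available but not opened, probability 2/3; weight (1/3)·(2/3) = 2/9.
The weights sum to 5/9.
So P(the gold coin in box 1 | the host opened box 2) = (1/3) / (5/9) = 3/5.

3/5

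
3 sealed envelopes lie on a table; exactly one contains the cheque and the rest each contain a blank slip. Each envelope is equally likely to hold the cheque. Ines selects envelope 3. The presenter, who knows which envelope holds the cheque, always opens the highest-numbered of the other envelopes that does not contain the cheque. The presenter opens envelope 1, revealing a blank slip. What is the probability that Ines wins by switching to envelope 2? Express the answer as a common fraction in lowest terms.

1

Condition on the true location of the cheque.
If it is in envelope 1 (prior 1/3): the presenter opened envelope 1, so this case is ruled out; weight (1/3)·0 = 0.
If it is in envelope 2 (prior 1/3): envelope 1 is the highest-numbered option available, probability 1; weight (1/3)·1 = 1/3.
If it is in envelope 3 (prior 1/3): the presenter would have opened envelope 2 instead, probability 0; weight (1/3)·0 = 0.
The weights sum to 1/3.
So P(the cheque in envelope 2 | the presenter opened envelope 1) = (1/3) / (1/3) = 1.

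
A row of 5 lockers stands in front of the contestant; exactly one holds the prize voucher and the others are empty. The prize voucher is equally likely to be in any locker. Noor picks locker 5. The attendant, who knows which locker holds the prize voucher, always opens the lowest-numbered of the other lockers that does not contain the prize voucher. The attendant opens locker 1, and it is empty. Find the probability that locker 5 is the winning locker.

1/4

Apply Bayes' rule, conditioning on where the prize voucher actually is.
If it is in locker 1 (prior 1/5): the attendant opened locker 1, so this case is ruled out; weight (1/5)·0 = 0.
If it is in any of lockers 2, 3, 4, and 5 (prior 1/5 each): locker 1 is the lowest-numbered option available, probability 1; weight (1/5)·1 = 1/5 each.
The weights sum to 4/5.
So P(the prize voucher in locker 5 | the attendant opened locker 1) = (1/5) / (4/5) = 1/4.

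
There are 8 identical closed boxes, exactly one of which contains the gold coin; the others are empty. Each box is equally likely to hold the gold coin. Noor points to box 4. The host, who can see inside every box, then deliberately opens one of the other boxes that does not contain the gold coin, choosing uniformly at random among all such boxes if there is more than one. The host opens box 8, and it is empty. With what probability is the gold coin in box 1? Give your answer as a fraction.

Apply Bayes' rule, conditioning on where the gold coin actually is.
If it is in any of boxes 1, 2, 3, 5, 6, and 7 (prior 1/8 each): the host has 6 equally likely choices, so probability 1/6; weight (1/8)·(1/6) = 1/48 each.
If it is in box 4 (prior 1/8): the host has 7 equally likely choices, so probability 1/7; weight (1/8)·(1/7) = 1/56.
If it is in box 8 (prior 1/8): the host opened box 8, so this case is ruled out; weight (1/8)·0 = 0.
The weights sum to 1/7.
So P(the gold coin in box 1 | the host opened box 8) = (1/48) / (1/7) = 7/48.

7/48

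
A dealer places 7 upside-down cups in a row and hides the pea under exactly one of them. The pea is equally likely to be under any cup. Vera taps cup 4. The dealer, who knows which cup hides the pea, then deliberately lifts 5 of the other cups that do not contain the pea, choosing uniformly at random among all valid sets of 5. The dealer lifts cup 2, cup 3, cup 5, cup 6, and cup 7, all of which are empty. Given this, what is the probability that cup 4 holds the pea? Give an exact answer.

1/7

Condition on the true location of the pea.
If it is under cup 1 (prior 1/7): the dealer has no choice, probability 1; weight (1/7)·1 = 1/7.
If it is under any of cups 2, 3, 5, 6, and 7 (prior 1/7 each): that cup was opened and seen not to hold the prize — ruled out; weight (1/7)·0 = 0 each.
If it is under cup 4 (prior 1/7): the dealer has 6 equally likely choices, so probability 1/6; weight (1/7)·(1/6) = 1/42.
The weights sum to 1/6.
So P(the pea under cup 4 | the dealer opened cup 2, cup 3, cup 5, cup 6, and cup 7) = (1/42) / (1/6) = 1/7.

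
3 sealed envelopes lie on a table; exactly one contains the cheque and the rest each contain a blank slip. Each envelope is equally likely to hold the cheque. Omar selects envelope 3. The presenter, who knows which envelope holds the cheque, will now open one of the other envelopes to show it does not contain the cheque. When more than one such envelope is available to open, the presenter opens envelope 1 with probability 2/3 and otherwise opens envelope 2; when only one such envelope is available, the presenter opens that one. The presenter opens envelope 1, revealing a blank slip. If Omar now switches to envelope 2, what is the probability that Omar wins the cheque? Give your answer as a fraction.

3/5

Consider each possible location of the cheque in turn.
If it is in envelope 1 (prior 1/3): the presenter opened envelope 1, so this case is ruled out; weight (1/3)·0 = 0.
If it is in envelope 2 (prior 1/3): only envelope 1 is available, probability 1; weight (1/3)·1 = 1/3.
If it is in envelope 3 (prior 1/3): envelope 1 is available, opened with probability 2/3; weight (1/3)·(2/3) = 2/9.
The weights sum to 5/9.
So P(the cheque in envelope 2 | the presenter opened envelope 1) = (1/3) / (5/9) = 3/5.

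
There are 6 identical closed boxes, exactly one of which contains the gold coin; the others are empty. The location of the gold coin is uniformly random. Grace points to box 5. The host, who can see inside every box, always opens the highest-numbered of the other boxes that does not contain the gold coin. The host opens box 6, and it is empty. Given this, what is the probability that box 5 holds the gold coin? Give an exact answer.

Condition on the true location of the gold coin.
If it is in any of boxes 1, 2, 3, 4, and 5 (prior 1/6 each): box 6 is the highest-numbered option available, probability 1; weight (1/6)·1 = 1/6 each.
If it is in box 6 (prior 1/6): the host opened box 6, so this case is ruled out; weight (1/6)·0 = 0.
The weights sum to 5/6.
So P(the gold coin in box 5 | the host opened box 6) = (1/6) / (5/6) = 1/5.

1/5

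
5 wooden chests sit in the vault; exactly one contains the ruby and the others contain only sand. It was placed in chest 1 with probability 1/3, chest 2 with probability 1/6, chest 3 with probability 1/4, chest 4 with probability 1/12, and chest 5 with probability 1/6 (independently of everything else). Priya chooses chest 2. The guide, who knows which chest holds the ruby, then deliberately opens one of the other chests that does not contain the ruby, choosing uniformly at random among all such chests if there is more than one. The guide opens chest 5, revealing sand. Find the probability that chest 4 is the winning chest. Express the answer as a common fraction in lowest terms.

2/19

Condition on the true location of the ruby.
If it is in chest 1 (prior 1/3): the guide has 3 equally likely choices, so probability 1/3; weight (1/3)·(1/3) = 1/9.
If it is in chest 2 (prior 1/6): the guide has 4 equally likely choices, so probability 1/4; weight (1/6)·(1/4) = 1/24.
If it is in chest 3 (prior 1/4): the guide has 3 equally likely choices, so probability 1/3; weight (1/4)·(1/3) = 1/12.
If it is in chest 4 (prior 1/12): the guide has 3 equally likely choices, so probability 1/3; weight (1/12)·(1/3) = 1/36.
If it is in chest 5 (prior 1/6): the guide opened chest 5, so this case is ruled out; weight (1/6)·0 = 0.
The weights sum to 19/72.
So P(the ruby in chest 4 | the guide opened chest 5) = (1/36) / (19/72) = 2/19.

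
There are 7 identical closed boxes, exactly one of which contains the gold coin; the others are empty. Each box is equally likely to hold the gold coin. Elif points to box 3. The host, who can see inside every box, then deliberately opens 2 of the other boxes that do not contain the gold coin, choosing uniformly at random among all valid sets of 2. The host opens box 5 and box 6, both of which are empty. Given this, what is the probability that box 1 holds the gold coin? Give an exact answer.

3/14

Consider each possible location of the gold coin in turn.
If it is in any of boxes 1, 2, 4, and 7 (prior 1/7 each): the host has 10 equally likely choices, so probability 1/10; weight (1/7)·(1/10) = 1/70 each.
If it is in box 3 (prior 1/7): the host has 15 equally likely choices, so probability 1/15; weight (1/7)·(1/15) = 1/105.
If it is in either of boxes 5 and 6 (prior 1/7 each): that box was opened and seen not to hold the prize — ruled out; weight (1/7)·0 = 0 each.
The weights sum to 1/15.
So P(the gold coin in box 1 | the host opened box 5 and box 6) = (1/70) / (1/15) = 3/14.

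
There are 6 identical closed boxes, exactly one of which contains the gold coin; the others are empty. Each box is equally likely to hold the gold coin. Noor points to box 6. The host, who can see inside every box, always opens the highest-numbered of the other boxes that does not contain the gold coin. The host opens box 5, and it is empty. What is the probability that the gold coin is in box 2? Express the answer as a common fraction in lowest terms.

1/5

Condition on the true location of the gold coin.
If it is in any of boxes 1, 2, 3, 4, and 6 (prior 1/6 each): box 5 is the highest-numbered option available, probability 1; weight (1/6)·1 = 1/6 each.
If it is in box 5 (prior 1/6): the host opened box 5, so this case is ruled out; weight (1/6)·0 = 0.
The weights sum to 5/6.
So P(the gold coin in box 2 | the host opened box 5) = (1/6) / (5/6) = 1/5.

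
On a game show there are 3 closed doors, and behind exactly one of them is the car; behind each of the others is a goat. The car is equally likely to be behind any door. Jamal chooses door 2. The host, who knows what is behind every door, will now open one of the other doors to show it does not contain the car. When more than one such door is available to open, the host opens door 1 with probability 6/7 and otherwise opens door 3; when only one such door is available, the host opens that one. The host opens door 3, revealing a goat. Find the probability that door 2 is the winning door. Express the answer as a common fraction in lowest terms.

Consider each possible location of the car in turn.
If it is behind door 1 (prior 1/3): only door 3 is available, probability 1; weight (1/3)·1 = 1/3.
If it is behind door 2 (prior 1/3): door 1 is available but not opened, probability 1/7; weight (1/3)·(1/7) = 1/21.
If it is behind door 3 (prior 1/3): the host opened door 3, so this case is ruled out; weight (1/3)·0 = 0.
The weights sum to 8/21.
So P(the car behind door 2 | the host opened door 3) = (1/21) / (8/21) = 1/8.

1/8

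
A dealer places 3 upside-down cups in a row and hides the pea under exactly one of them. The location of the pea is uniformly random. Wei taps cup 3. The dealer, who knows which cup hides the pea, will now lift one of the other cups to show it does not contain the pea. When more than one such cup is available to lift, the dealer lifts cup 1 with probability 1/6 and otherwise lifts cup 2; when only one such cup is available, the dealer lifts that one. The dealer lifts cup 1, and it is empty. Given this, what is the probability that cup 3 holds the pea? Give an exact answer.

Apply Bayes' rule, conditioning on where the pea actually is.
If it is under cup 1 (prior 1/3): the dealer opened cup 1, so this case is ruled out; weight (1/3)·0 = 0.
If it is under cup 2 (prior 1/3): only cup 1 is available, probability 1; weight (1/3)·1 = 1/3.
If it is under cup 3 (prior 1/3): cup 1 is available, opened with probability 1/6; weight (1/3)·(1/6) = 1/18.
The weights sum to 7/18.
So P(the pea under cup 3 | the dealer opened cup 1) = (1/18) / (7/18) = 1/7.

1/7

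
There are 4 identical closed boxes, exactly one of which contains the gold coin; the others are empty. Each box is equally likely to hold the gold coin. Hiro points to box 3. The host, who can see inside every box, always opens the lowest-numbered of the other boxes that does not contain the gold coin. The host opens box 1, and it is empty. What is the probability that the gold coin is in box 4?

Condition on the true location of the gold coin.
If it is in box 1 (prior 1/4): the host opened box 1, so this case is ruled out; weight (1/4)·0 = 0.
If it is in any of boxes 2, 3, and 4 (prior 1/4 each): box 1 is the lowest-numbered option available, probability 1; weight (1/4)·1 = 1/4 each.
The weights sum to 3/4.
So P(the gold coin in box 4 | the host opened box 1) = (1/4) / (3/4) = 1/3.

1/3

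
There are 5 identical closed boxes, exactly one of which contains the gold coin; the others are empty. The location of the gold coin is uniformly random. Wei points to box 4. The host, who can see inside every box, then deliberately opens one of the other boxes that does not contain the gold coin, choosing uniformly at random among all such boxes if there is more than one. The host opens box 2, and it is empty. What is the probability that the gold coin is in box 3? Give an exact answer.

4/15

Apply Bayes' rule, conditioning on where the gold coin actually is.
If it is in any of boxes 1, 3, and 5 (prior 1/5 each): the host has 3 equally likely choices, so probability 1/3; weight (1/5)·(1/3) = 1/15 each.
If it is in box 2 (prior 1/5): the host opened box 2, so this case is ruled out; weight (1/5)·0 = 0.
If it is in box 4 (prior 1/5): the host has 4 equally likely choices, so probability 1/4; weight (1/5)·(1/4) = 1/20.
The weights sum to 1/4.
So P(the gold coin in box 3 | the host opened box 2) = (1/15) / (1/4) = 4/15.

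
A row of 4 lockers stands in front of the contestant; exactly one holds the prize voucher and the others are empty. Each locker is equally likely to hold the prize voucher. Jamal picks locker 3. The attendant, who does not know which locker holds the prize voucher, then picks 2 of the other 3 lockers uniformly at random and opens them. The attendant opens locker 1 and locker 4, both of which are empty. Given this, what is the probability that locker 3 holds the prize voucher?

1/2

Because the attendant chose which lockers to open without knowing where the prize voucher is, the choice is independent of the prize location. Learning that none of the 2 opened lockers holds the prize voucher simply rules out those 2 locations and leaves the remaining 2 lockers still equally likely by symmetry.
So P(the prize voucher in locker 3) = 1/2.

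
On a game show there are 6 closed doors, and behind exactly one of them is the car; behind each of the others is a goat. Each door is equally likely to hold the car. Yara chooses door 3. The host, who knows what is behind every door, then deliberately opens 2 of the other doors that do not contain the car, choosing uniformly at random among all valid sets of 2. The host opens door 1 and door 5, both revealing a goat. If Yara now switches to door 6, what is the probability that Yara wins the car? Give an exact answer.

5/18

Consider each possible location of the car in turn.
If it is behind either of doors 1 and 5 (prior 1/6 each): that door was opened and seen not to hold the prize — ruled out; weight (1/6)·0 = 0 each.
If it is behind any of doors 2, 4, and 6 (prior 1/6 each): the host has 6 equally likely choices, so probability 1/6; weight (1/6)·(1/6) = 1/36 each.
If it is behind door 3 (prior 1/6): the host has 10 equally likely choices, so probability 1/10; weight (1/6)·(1/10) = 1/60.
The weights sum to 1/10.
So P(the car behind door 6 | the host opened door 1 and door 5) = (1/36) / (1/10) = 5/18.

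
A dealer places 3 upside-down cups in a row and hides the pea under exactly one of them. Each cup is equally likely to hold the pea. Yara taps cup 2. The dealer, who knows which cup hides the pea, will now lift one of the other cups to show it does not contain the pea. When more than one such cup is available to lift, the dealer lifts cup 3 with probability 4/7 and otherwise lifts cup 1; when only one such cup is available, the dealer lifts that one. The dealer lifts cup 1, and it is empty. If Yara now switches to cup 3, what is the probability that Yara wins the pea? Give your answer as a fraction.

Apply Bayes' rule, conditioning on where the pea actually is.
If it is under cup 1 (prior 1/3): the dealer opened cup 1, so this case is ruled out; weight (1/3)·0 = 0.
If it is under cup 2 (prior 1/3): cup 3 is available but not opened, probability 3/7; weight (1/3)·(3/7) = 1/7.
If it is under cup 3 (prior 1/3): only cup 1 is available, probability 1; weight (1/3)·1 = 1/3.
The weights sum to 10/21.
So P(the pea under cup 3 | the dealer opened cup 1) = (1/3) / (10/21) = 7/10.

7/10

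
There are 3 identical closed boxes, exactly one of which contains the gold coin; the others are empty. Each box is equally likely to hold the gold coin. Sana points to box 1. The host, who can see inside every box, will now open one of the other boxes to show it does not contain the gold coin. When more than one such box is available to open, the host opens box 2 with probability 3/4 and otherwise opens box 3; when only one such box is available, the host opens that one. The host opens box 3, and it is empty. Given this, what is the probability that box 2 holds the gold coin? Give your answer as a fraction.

4/5

Consider each possible location of the gold coin in turn.
If it is in box 1 (prior 1/3): box 2 is available but not opened, probability 1/4; weight (1/3)·(1/4) = 1/12.
If it is in box 2 (prior 1/3): only box 3 is available, probability 1; weight (1/3)·1 = 1/3.
If it is in box 3 (prior 1/3): the host opened box 3, so this case is ruled out; weight (1/3)·0 = 0.
The weights sum to 5/12.
So P(the gold coin in box 2 | the host opened box 3) = (1/3) / (5/12) = 4/5.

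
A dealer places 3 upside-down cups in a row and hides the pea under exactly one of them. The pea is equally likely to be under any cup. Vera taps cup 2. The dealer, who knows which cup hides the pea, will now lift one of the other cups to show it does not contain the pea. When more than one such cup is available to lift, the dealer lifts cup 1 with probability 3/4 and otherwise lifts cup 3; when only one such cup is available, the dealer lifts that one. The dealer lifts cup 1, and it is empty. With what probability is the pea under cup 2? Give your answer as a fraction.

3/7

Apply Bayes' rule, conditioning on where the pea actually is.
If it is under cup 1 (prior 1/3): the dealer opened cup 1, so this case is ruled out; weight (1/3)·0 = 0.
If it is under cup 2 (prior 1/3): cup 1 is available, opened with probability 3/4; weight (1/3)·(3/4) = 1/4.
If it is under cup 3 (prior 1/3): only cup 1 is available, probability 1; weight (1/3)·1 = 1/3.
The weights sum to 7/12.
So P(the pea under cup 2 | the dealer opened cup 1) = (1/4) / (7/12) = 3/7.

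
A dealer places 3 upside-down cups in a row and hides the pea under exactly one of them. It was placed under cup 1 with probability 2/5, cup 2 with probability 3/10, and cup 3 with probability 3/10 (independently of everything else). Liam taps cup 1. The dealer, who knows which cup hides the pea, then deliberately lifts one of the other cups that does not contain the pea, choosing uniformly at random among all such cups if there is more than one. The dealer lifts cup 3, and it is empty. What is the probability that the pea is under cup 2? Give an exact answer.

Apply Bayes' rule, conditioning on where the pea actually is.
If it is under cup 1 (prior 2/5): the dealer has 2 equally likely choices, so probability 1/2; weight (2/5)·(1/2) = 1/5.
If it is under cup 2 (prior 3/10): the dealer has no choice, probability 1; weight (3/10)·1 = 3/10.
If it is under cup 3 (prior 3/10): the dealer opened cup 3, so this case is ruled out; weight (3/10)·0 = 0.
The weights sum to 1/2.
So P(the pea under cup 2 | the dealer opened cup 3) = (3/10) / (1/2) = 3/5.

3/5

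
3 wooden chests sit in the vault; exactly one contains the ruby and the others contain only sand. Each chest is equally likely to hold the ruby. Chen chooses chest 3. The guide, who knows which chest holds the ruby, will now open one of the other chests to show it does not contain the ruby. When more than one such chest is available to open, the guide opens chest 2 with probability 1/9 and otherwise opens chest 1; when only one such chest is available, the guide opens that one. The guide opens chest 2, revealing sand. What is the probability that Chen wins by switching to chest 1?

9/10

Consider each possible location of the ruby in turn.
If it is in chest 1 (prior 1/3): only chest 2 is available, probability 1; weight (1/3)·1 = 1/3.
If it is in chest 2 (prior 1/3): the guide opened chest 2, so this case is ruled out; weight (1/3)·0 = 0.
If it is in chest 3 (prior 1/3): chest 2 is available, opened with probability 1/9; weight (1/3)·(1/9) = 1/27.
The weights sum to 10/27.
So P(the ruby in chest 1 | the guide opened chest 2) = (1/3) / (10/27) = 9/10.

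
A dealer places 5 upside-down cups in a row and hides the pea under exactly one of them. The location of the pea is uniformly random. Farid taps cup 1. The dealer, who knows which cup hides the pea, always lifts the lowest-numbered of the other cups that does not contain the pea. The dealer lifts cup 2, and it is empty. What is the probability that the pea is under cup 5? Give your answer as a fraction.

1/4

Condition on the true location of the pea.
If it is under any of cups 1, 3, 4, and 5 (prior 1/5 each): cup 2 is the lowest-numbered option available, probability 1; weight (1/5)·1 = 1/5 each.
If it is under cup 2 (prior 1/5): the dealer opened cup 2, so this case is ruled out; weight (1/5)·0 = 0.
The weights sum to 4/5.
So P(the pea under cup 5 | the dealer opened cup 2) = (1/5) / (4/5) = 1/4.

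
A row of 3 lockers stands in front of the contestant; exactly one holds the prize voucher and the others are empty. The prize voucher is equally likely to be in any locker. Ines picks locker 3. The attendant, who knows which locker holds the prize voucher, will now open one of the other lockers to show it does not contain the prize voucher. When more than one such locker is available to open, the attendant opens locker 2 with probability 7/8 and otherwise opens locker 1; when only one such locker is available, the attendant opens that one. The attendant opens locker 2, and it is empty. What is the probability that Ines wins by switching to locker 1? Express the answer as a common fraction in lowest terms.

8/15

Condition on the true location of the prize voucher.
If it is in locker 1 (prior 1/3): only locker 2 is available, probability 1; weight (1/3)·1 = 1/3.
If it is in locker 2 (prior 1/3): the attendant opened locker 2, so this case is ruled out; weight (1/3)·0 = 0.
If it is in locker 3 (prior 1/3): locker 2 is available, opened with probability 7/8; weight (1/3)·(7/8) = 7/24.
The weights sum to 5/8.
So P(the prize voucher in locker 1 | the attendant opened locker 2) = (1/3) / (5/8) = 8/15.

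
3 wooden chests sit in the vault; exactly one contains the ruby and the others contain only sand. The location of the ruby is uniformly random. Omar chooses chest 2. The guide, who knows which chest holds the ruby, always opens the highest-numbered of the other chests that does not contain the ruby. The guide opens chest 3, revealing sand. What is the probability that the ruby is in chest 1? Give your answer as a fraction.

1/2

Condition on the true location of the ruby.
If it is in either of chests 1 and 2 (prior 1/3 each): chest 3 is the highest-numbered option available, probability 1; weight (1/3)·1 = 1/3 each.
If it is in chest 3 (prior 1/3): the guide opened chest 3, so this case is ruled out; weight (1/3)·0 = 0.
The weights sum to 2/3.
So P(the ruby in chest 1 | the guide opened chest 3) = (1/3) / (2/3) = 1/2.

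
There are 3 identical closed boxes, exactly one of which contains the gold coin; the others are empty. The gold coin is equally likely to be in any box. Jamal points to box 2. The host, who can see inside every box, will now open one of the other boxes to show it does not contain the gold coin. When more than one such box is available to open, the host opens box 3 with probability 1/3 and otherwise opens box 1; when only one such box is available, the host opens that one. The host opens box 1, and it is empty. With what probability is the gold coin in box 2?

2/5

Consider each possible location of the gold coin in turn.
If it is in box 1 (prior 1/3): the host opened box 1, so this case is ruled out; weight (1/3)·0 = 0.
If it is in box 2 (prior 1/3): box 3 is available but not opened, probability 2/3; weight (1/3)·(2/3) = 2/9.
If it is in box 3 (prior 1/3): only box 1 is available, probability 1; weight (1/3)·1 = 1/3.
The weights sum to 5/9.
So P(the gold coin in box 2 | the host opened box 1) = (2/9) / (5/9) = 2/5.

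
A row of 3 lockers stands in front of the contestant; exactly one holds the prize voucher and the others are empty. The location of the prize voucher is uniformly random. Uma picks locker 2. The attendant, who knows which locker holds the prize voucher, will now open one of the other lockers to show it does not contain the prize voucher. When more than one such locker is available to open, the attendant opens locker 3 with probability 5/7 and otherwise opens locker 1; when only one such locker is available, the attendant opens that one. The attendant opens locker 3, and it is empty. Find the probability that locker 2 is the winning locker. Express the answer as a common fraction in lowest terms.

Condition on the true location of the prize voucher.
If it is in locker 1 (prior 1/3): only locker 3 is available, probability 1; weight (1/3)·1 = 1/3.
If it is in locker 2 (prior 1/3): locker 3 is available, opened with probability 5/7; weight (1/3)·(5/7) = 5/21.
If it is in locker 3 (prior 1/3): the attendant opened locker 3, so this case is ruled out; weight (1/3)·0 = 0.
The weights sum to 4/7.
So P(the prize voucher in locker 2 | the attendant opened locker 3) = (5/21) / (4/7) = 5/12.

5/12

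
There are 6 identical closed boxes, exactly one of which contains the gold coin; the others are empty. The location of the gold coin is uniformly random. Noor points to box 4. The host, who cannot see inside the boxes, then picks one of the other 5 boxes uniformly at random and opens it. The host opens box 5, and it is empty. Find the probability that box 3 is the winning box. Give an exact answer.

Apply Bayes' rule, conditioning on where the gold coin actually is.
If it is in any of boxes 1, 2, 3, 4, and 6 (prior 1/6 each): the host picks box 5 with probability 1/5 regardless, and it is not the prize; weight (1/6)·(1/5) = 1/30 each.
If it is in box 5 (prior 1/6): the host opened box 5, so this case is ruled out; weight (1/6)·0 = 0.
The weights sum to 1/6.
So P(the gold coin in box 3 | the host opened box 5) = (1/30) / (1/6) = 1/5.

1/5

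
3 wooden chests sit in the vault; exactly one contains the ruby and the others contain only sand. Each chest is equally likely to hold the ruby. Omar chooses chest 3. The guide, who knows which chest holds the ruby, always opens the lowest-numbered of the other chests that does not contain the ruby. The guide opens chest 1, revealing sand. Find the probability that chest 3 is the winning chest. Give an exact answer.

Apply Bayes' rule, conditioning on where the ruby actually is.
If it is in chest 1 (prior 1/3): the guide opened chest 1, so this case is ruled out; weight (1/3)·0 = 0.
If it is in either of chests 2 and 3 (prior 1/3 each): chest 1 is the lowest-numbered option available, probability 1; weight (1/3)·1 = 1/3 each.
The weights sum to 2/3.
So P(the ruby in chest 3 | the guide opened chest 1) = (1/3) / (2/3) = 1/2.

1/2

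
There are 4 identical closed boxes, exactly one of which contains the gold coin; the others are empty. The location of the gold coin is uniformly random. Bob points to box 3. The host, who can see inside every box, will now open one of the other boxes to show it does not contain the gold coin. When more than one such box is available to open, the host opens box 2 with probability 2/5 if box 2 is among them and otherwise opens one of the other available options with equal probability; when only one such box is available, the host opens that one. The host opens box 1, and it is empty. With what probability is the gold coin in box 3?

3/14

Apply Bayes' rule, conditioning on where the gold coin actually is.
If it is in box 1 (prior 1/4): the host opened box 1, so this case is ruled out; weight (1/4)·0 = 0.
If it is in box 2 (prior 1/4): box 2 holds the prize so is unavailable; the host chooses uniformly among the 2 others, probability 1/2; weight (1/4)·(1/2) = 1/8.
If it is in box 3 (prior 1/4): box 2 is available but not opened; box 1 gets probability (1 − 2/5)/2 = 3/10; weight (1/4)·(3/10) = 3/40.
If it is in box 4 (prior 1/4): box 2 is available but not opened, probability 3/5; weight (1/4)·(3/5) = 3/20.
The weights sum to 7/20.
So P(the gold coin in box 3 | the host opened box 1) = (3/40) / (7/20) = 3/14.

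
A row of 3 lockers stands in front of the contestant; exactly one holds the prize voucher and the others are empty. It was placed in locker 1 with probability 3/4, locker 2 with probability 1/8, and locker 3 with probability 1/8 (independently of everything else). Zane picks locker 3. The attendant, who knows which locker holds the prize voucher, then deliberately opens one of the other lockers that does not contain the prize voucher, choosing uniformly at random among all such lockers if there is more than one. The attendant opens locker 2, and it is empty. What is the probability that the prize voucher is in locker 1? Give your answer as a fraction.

12/13

Consider each possible location of the prize voucher in turn.
If it is in locker 1 (prior 3/4): the attendant has no choice, probability 1; weight (3/4)·1 = 3/4.
If it is in locker 2 (prior 1/8): the attendant opened locker 2, so this case is ruled out; weight (1/8)·0 = 0.
If it is in locker 3 (prior 1/8): the attendant has 2 equally likely choices, so probability 1/2; weight (1/8)·(1/2) = 1/16.
The weights sum to 13/16.
So P(the prize voucher in locker 1 | the attendant opened locker 2) = (3/4) / (13/16) = 12/13.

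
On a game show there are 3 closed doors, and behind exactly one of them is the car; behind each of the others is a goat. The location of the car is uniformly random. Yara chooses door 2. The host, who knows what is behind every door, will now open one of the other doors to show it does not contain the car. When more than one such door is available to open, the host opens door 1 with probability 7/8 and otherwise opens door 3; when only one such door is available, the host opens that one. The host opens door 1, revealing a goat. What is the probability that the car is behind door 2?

Apply Bayes' rule, conditioning on where the car actually is.
If it is behind door 1 (prior 1/3): the host opened door 1, so this case is ruled out; weight (1/3)·0 = 0.
If it is behind door 2 (prior 1/3): door 1 is available, opened with probability 7/8; weight (1/3)·(7/8) = 7/24.
If it is behind door 3 (prior 1/3): only door 1 is available, probability 1; weight (1/3)·1 = 1/3.
The weights sum to 5/8.
So P(the car behind door 2 | the host opened door 1) = (7/24) / (5/8) = 7/15.

7/15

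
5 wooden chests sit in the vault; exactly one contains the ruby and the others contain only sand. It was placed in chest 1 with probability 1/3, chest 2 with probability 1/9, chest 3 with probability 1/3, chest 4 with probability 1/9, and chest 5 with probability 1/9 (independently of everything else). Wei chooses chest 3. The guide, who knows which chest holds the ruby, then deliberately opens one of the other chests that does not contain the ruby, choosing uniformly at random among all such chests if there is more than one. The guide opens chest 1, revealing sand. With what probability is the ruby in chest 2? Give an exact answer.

Apply Bayes' rule, conditioning on where the ruby actually is.
If it is in chest 1 (prior 1/3): the guide opened chest 1, so this case is ruled out; weight (1/3)·0 = 0.
If it is in any of chests 2, 4, and 5 (prior 1/9 each): the guide has 3 equally likely choices, so probability 1/3; weight (1/9)·(1/3) = 1/27 each.
If it is in chest 3 (prior 1/3): the guide has 4 equally likely choices, so probability 1/4; weight (1/3)·(1/4) = 1/12.
The weights sum to 7/36.
So P(the ruby in chest 2 | the guide opened chest 1) = (1/27) / (7/36) = 4/21.

4/21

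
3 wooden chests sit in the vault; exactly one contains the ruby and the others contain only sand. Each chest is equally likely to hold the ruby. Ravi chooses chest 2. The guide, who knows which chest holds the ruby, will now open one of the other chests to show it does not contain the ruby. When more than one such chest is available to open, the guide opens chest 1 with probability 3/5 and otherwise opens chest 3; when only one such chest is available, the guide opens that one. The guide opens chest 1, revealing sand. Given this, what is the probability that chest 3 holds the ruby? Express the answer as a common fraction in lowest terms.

Apply Bayes' rule, conditioning on where the ruby actually is.
If it is in chest 1 (prior 1/3): the guide opened chest 1, so this case is ruled out; weight (1/3)·0 = 0.
If it is in chest 2 (prior 1/3): chest 1 is available, opened with probability 3/5; weight (1/3)·(3/5) = 1/5.
If it is in chest 3 (prior 1/3): only chest 1 is available, probability 1; weight (1/3)·1 = 1/3.
The weights sum to 8/15.
So P(the ruby in chest 3 | the guide opened chest 1) = (1/3) / (8/15) = 5/8.

5/8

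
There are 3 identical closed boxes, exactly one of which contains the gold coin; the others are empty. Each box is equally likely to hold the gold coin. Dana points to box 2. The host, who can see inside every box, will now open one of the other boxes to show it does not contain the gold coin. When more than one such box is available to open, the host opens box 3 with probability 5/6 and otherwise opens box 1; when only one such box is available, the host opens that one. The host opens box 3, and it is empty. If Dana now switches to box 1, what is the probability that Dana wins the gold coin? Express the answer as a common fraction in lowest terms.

Apply Bayes' rule, conditioning on where the gold coin actually is.
If it is in box 1 (prior 1/3): only box 3 is available, probability 1; weight (1/3)·1 = 1/3.
If it is in box 2 (prior 1/3): box 3 is available, opened with probability 5/6; weight (1/3)·(5/6) = 5/18.
If it is in box 3 (prior 1/3): the host opened box 3, so this case is ruled out; weight (1/3)·0 = 0.
The weights sum to 11/18.
So P(the gold coin in box 1 | the host opened box 3) = (1/3) / (11/18) = 6/11.

6/11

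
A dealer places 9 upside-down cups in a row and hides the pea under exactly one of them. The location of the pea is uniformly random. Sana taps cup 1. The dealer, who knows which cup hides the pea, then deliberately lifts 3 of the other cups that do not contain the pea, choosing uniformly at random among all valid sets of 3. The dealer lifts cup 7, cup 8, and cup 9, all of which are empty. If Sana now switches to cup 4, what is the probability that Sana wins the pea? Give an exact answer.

Consider each possible location of the pea in turn.
If it is under cup 1 (prior 1/9): the dealer has 56 equally likely choices, so probability 1/56; weight (1/9)·(1/56) = 1/504.
If it is under any of cups 2, 3, 4, 5, and 6 (prior 1/9 each): the dealer has 35 equally likely choices, so probability 1/35; weight (1/9)·(1/35) = 1/315 each.
If it is under any of cups 7, 8, and 9 (prior 1/9 each): that cup was opened and seen not to hold the prize — ruled out; weight (1/9)·0 = 0 each.
The weights sum to 1/56.
So P(the pea under cup 4 | the dealer opened cup 7, cup 8, and cup 9) = (1/315) / (1/56) = 8/45.

8/45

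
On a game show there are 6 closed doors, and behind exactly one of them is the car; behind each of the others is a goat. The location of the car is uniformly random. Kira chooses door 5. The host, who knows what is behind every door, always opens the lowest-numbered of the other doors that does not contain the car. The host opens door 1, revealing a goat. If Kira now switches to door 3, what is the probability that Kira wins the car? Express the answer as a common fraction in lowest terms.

1/5

Condition on the true location of the car.
If it is behind door 1 (prior 1/6): the host opened door 1, so this case is ruled out; weight (1/6)·0 = 0.
If it is behind any of doors 2, 3, 4, 5, and 6 (prior 1/6 each): door 1 is the lowest-numbered option available, probability 1; weight (1/6)·1 = 1/6 each.
The weights sum to 5/6.
So P(the car behind door 3 | the host opened door 1) = (1/6) / (5/6) = 1/5.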